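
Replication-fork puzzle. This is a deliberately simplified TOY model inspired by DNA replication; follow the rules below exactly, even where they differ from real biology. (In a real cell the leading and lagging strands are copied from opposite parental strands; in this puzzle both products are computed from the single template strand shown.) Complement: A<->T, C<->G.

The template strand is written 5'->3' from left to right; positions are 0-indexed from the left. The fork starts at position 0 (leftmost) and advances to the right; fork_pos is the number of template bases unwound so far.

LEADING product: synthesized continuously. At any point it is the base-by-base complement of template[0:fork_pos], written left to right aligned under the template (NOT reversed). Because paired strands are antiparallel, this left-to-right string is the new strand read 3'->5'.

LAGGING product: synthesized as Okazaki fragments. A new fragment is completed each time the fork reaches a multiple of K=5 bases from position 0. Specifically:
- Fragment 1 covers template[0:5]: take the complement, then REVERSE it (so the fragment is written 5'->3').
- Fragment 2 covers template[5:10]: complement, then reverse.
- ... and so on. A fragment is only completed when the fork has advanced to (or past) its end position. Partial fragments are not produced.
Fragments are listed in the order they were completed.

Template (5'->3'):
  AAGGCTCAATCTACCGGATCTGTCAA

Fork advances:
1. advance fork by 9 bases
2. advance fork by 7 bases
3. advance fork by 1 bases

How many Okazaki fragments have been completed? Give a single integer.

Step 1: advance 9 -> fork_pos = 0 + 9 = 9. Reached multiple(s) of 5: 5 -> fragment 1 completed (1 total).
Step 2: advance 7 -> fork_pos = 9 + 7 = 16. Reached multiple(s) of 5: 10, 15 -> fragments 2-3 completed (3 total).
Step 3: advance 1 -> fork_pos = 16 + 1 = 17. Next multiple of 5 is 20 (not reached); still 3 fragment(s).
Check: final fork_pos = 17; the multiples of 5 that are <= 17 are 5..15 -> 17 // 5 = 3 completed fragment(s).

Answer: 3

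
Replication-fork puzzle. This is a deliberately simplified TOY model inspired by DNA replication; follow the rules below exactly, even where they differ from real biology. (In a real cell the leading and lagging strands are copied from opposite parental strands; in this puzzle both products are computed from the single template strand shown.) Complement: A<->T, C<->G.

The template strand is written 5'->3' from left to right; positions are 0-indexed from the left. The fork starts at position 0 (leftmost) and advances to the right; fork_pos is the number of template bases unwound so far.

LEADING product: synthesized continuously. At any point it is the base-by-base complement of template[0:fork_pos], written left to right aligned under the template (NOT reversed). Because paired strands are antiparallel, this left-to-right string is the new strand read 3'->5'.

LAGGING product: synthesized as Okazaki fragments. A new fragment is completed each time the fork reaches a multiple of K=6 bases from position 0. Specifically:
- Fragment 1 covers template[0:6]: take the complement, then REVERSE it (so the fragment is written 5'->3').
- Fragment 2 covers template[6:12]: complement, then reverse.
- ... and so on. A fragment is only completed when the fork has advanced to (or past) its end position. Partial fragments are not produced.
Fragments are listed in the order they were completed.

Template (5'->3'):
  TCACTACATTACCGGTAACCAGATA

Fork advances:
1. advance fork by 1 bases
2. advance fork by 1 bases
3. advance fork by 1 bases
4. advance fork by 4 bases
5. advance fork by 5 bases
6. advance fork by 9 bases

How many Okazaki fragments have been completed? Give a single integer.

Answer: 3

Derivation:
Step 1: advance 1 -> fork_pos = 0 + 1 = 1. Next multiple of 6 is 6 (not reached); still 0 fragment(s).
Step 2: advance 1 -> fork_pos = 1 + 1 = 2. Next multiple of 6 is 6 (not reached); still 0 fragment(s).
Step 3: advance 1 -> fork_pos = 2 + 1 = 3. Next multiple of 6 is 6 (not reached); still 0 fragment(s).
Step 4: advance 4 -> fork_pos = 3 + 4 = 7. Reached multiple(s) of 6: 6 -> fragment 1 completed (1 total).
Step 5: advance 5 -> fork_pos = 7 + 5 = 12. Reached multiple(s) of 6: 12 -> fragment 2 completed (2 total).
Step 6: advance 9 -> fork_pos = 12 + 9 = 21. Reached multiple(s) of 6: 18 -> fragment 3 completed (3 total).
Check: final fork_pos = 21; the multiples of 6 that are <= 21 are 6..18 -> 21 // 6 = 3 completed fragment(s).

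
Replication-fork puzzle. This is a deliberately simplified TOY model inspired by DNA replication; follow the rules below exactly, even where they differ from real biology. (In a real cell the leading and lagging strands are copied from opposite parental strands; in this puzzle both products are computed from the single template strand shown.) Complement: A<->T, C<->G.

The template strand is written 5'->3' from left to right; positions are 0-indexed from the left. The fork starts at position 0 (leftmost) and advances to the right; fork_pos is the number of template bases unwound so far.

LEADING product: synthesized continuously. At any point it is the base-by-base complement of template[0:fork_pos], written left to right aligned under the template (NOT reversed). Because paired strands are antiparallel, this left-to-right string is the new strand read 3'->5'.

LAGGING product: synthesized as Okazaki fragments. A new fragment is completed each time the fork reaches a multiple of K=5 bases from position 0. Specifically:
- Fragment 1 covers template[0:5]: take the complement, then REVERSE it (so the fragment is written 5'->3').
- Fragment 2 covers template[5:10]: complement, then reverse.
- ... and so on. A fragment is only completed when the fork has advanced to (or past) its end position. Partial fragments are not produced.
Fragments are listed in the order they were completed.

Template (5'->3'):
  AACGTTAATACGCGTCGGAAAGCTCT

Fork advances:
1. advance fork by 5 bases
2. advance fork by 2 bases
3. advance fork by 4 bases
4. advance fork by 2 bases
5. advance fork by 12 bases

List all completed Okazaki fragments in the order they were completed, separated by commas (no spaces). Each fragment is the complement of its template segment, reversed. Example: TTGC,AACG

Step 1: advance 5 -> fork_pos = 0 + 5 = 5. Reached multiple(s) of 5: 5 -> fragment 1 completed (1 total).
Step 2: advance 2 -> fork_pos = 5 + 2 = 7. Next multiple of 5 is 10 (not reached); still 1 fragment(s).
Step 3: advance 4 -> fork_pos = 7 + 4 = 11. Reached multiple(s) of 5: 10 -> fragment 2 completed (2 total).
Step 4: advance 2 -> fork_pos = 11 + 2 = 13. Next multiple of 5 is 15 (not reached); still 2 fragment(s).
Step 5: advance 12 -> fork_pos = 13 + 12 = 25. Reached multiple(s) of 5: 15, 20, 25 -> fragments 3-5 completed (5 total).
Final fork_pos = 25, so 5 fragment(s) are complete. Build each: template segment -> complement -> reverse.
Fragment 1: template[0:5] = AACGT -> complement TTGCA -> reversed ACGTT
Fragment 2: template[5:10] = TAATA -> complement ATTAT -> reversed TATTA
Fragment 3: template[10:15] = CGCGT -> complement GCGCA -> reversed ACGCG
Fragment 4: template[15:20] = CGGAA -> complement GCCTT -> reversed TTCCG
Fragment 5: template[20:25] = AGCTC -> complement TCGAG -> reversed GAGCT

Answer: ACGTT,TATTA,ACGCG,TTCCG,GAGCT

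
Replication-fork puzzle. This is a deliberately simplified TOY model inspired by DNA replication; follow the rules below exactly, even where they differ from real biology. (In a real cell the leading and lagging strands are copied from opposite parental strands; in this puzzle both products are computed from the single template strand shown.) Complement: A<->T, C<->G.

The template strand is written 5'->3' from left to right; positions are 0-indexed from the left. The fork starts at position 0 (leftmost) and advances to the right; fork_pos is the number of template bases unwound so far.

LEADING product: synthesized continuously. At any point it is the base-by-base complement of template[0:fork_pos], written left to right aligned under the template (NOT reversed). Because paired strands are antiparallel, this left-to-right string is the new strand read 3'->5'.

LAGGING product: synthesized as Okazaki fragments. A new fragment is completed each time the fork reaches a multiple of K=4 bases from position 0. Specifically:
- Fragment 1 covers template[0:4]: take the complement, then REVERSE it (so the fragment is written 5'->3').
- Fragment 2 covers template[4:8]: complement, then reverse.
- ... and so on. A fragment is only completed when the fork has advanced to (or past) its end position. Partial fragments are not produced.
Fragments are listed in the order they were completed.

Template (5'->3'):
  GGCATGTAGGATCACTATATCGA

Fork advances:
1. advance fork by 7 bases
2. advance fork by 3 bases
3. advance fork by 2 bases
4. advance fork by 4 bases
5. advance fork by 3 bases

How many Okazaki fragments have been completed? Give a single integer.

Answer: 4

Derivation:
Step 1: advance 7 -> fork_pos = 0 + 7 = 7. Reached multiple(s) of 4: 4 -> fragment 1 completed (1 total).
Step 2: advance 3 -> fork_pos = 7 + 3 = 10. Reached multiple(s) of 4: 8 -> fragment 2 completed (2 total).
Step 3: advance 2 -> fork_pos = 10 + 2 = 12. Reached multiple(s) of 4: 12 -> fragment 3 completed (3 total).
Step 4: advance 4 -> fork_pos = 12 + 4 = 16. Reached multiple(s) of 4: 16 -> fragment 4 completed (4 total).
Step 5: advance 3 -> fork_pos = 16 + 3 = 19. Next multiple of 4 is 20 (not reached); still 4 fragment(s).
Check: final fork_pos = 19; the multiples of 4 that are <= 19 are 4..16 -> 19 // 4 = 4 completed fragment(s).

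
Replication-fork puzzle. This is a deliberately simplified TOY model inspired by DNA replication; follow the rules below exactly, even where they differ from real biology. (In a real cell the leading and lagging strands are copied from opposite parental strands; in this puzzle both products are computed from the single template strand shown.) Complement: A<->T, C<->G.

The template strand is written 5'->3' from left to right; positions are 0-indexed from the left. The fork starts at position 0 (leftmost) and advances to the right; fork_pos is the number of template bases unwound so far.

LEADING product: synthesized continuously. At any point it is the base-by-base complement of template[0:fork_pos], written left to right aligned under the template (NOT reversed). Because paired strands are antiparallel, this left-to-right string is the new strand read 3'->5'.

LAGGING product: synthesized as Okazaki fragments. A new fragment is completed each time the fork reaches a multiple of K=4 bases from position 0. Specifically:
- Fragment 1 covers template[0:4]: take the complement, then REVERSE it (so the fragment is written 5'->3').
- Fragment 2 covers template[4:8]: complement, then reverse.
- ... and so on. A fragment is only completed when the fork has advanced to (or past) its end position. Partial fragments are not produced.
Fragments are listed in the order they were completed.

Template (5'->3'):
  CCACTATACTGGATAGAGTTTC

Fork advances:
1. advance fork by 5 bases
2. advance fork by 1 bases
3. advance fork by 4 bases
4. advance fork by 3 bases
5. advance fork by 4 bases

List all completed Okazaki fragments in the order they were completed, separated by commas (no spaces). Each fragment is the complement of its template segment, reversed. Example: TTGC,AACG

Answer: GTGG,TATA,CCAG,CTAT

Derivation:
Step 1: advance 5 -> fork_pos = 0 + 5 = 5. Reached multiple(s) of 4: 4 -> fragment 1 completed (1 total).
Step 2: advance 1 -> fork_pos = 5 + 1 = 6. Next multiple of 4 is 8 (not reached); still 1 fragment(s).
Step 3: advance 4 -> fork_pos = 6 + 4 = 10. Reached multiple(s) of 4: 8 -> fragment 2 completed (2 total).
Step 4: advance 3 -> fork_pos = 10 + 3 = 13. Reached multiple(s) of 4: 12 -> fragment 3 completed (3 total).
Step 5: advance 4 -> fork_pos = 13 + 4 = 17. Reached multiple(s) of 4: 16 -> fragment 4 completed (4 total).
Final fork_pos = 17, so 4 fragment(s) are complete. Build each: template segment -> complement -> reverse.
Fragment 1: template[0:4] = CCAC -> complement GGTG -> reversed GTGG
Fragment 2: template[4:8] = TATA -> complement ATAT -> reversed TATA
Fragment 3: template[8:12] = CTGG -> complement GACC -> reversed CCAG
Fragment 4: template[12:16] = ATAG -> complement TATC -> reversed CTAT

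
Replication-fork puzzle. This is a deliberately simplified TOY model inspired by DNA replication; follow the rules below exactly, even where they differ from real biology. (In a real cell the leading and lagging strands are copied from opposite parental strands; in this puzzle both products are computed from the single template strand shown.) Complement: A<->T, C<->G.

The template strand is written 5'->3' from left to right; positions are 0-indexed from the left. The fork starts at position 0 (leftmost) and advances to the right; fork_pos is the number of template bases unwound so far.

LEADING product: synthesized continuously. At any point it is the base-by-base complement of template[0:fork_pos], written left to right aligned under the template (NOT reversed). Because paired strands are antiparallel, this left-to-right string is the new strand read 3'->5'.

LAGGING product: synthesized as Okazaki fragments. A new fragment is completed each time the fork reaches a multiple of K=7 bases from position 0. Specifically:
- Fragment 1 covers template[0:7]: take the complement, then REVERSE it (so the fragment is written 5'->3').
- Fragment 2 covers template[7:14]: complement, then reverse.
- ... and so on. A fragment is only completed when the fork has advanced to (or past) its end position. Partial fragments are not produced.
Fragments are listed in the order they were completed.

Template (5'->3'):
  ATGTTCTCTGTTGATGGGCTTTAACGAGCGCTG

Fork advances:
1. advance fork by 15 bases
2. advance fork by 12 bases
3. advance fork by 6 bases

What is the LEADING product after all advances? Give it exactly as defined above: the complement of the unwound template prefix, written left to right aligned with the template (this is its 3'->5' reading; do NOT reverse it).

Step 1: advance 15 -> fork_pos = 0 + 15 = 15.
Step 2: advance 12 -> fork_pos = 15 + 12 = 27.
Step 3: advance 6 -> fork_pos = 27 + 6 = 33.
Unwound prefix: template[0:33] = ATGTTCTCTGTTGATGGGCTTTAACGAGCGCTG
Complement it base by base (A<->T, C<->G), keeping left-to-right order:
  [0:5] ATGTT -> TACAA
  [5:10] CTCTG -> GAGAC
  [10:15] TTGAT -> AACTA
  [15:20] GGGCT -> CCCGA
  [20:25] TTAAC -> AATTG
  [25:30] GAGCG -> CTCGC
  [30:33] CTG -> GAC
Concatenate: TACAAGAGACAACTACCCGAAATTGCTCGCGAC (length 33; written aligned with the template, i.e. 3'->5').

Answer: TACAAGAGACAACTACCCGAAATTGCTCGCGAC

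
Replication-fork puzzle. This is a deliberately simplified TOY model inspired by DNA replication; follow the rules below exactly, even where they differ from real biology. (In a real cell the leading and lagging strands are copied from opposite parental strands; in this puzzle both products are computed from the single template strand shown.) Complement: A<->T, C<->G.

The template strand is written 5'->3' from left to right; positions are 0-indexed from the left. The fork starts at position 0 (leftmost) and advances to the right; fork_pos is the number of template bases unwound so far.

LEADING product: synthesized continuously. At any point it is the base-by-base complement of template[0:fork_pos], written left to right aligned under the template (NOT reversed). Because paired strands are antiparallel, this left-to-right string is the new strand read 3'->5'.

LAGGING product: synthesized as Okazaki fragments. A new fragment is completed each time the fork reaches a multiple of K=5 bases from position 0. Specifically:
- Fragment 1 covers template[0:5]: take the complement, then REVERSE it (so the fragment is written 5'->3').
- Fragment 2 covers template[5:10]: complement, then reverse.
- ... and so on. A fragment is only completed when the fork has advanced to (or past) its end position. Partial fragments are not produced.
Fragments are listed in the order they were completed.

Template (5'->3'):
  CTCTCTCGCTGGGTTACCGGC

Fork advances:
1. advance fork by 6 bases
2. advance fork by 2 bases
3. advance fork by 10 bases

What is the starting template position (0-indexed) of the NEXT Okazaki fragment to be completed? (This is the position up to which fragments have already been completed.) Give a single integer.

Step 1: advance 6 -> fork_pos = 0 + 6 = 6. Reached multiple(s) of 5: 5 -> fragment 1 completed (1 total).
Step 2: advance 2 -> fork_pos = 6 + 2 = 8. Next multiple of 5 is 10 (not reached); still 1 fragment(s).
Step 3: advance 10 -> fork_pos = 8 + 10 = 18. Reached multiple(s) of 5: 10, 15 -> fragments 2-3 completed (3 total).
3 fragment(s) completed, covering template[0:15] (3 x 5 = 15). The next fragment, fragment 4, covers template[15:20], so it starts at position 15.

Answer: 15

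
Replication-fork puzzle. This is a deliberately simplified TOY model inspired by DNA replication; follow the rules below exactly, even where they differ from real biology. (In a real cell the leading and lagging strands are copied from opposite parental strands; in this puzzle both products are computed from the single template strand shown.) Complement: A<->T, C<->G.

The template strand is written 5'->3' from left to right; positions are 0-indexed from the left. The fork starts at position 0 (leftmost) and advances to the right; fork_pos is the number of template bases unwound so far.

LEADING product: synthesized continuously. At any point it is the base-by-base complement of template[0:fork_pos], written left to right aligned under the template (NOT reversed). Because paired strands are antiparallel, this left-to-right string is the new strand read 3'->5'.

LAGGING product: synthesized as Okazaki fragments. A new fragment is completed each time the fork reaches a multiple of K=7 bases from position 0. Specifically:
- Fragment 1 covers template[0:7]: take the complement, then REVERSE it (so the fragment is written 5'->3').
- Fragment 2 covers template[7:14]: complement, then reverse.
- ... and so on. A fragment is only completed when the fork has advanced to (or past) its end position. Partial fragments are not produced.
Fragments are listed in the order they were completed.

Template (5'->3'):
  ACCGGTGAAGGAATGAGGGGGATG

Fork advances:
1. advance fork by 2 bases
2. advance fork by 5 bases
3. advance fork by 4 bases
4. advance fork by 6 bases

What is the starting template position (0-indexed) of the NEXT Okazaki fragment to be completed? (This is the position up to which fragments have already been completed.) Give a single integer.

Answer: 14

Derivation:
Step 1: advance 2 -> fork_pos = 0 + 2 = 2. Next multiple of 7 is 7 (not reached); still 0 fragment(s).
Step 2: advance 5 -> fork_pos = 2 + 5 = 7. Reached multiple(s) of 7: 7 -> fragment 1 completed (1 total).
Step 3: advance 4 -> fork_pos = 7 + 4 = 11. Next multiple of 7 is 14 (not reached); still 1 fragment(s).
Step 4: advance 6 -> fork_pos = 11 + 6 = 17. Reached multiple(s) of 7: 14 -> fragment 2 completed (2 total).
2 fragment(s) completed, covering template[0:14] (2 x 7 = 14). The next fragment, fragment 3, covers template[14:21], so it starts at position 14.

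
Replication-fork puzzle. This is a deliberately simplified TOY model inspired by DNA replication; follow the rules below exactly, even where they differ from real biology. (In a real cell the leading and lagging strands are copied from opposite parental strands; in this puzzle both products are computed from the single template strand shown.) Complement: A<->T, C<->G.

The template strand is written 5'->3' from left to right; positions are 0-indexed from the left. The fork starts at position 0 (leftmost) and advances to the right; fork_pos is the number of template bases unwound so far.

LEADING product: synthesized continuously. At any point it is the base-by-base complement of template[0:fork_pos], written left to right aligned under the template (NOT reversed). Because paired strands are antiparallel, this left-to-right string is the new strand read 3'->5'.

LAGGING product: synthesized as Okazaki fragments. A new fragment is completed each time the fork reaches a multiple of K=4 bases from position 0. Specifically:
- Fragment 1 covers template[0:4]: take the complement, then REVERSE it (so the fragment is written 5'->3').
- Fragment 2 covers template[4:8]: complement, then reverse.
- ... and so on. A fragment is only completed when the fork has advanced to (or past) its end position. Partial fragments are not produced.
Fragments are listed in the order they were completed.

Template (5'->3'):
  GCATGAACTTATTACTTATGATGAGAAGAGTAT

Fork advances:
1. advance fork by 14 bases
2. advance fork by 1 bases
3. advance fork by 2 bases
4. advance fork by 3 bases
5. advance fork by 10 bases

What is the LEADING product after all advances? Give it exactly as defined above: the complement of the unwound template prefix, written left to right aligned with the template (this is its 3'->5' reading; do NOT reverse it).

Answer: CGTACTTGAATAATGAATACTACTCTTCTC

Derivation:
Step 1: advance 14 -> fork_pos = 0 + 14 = 14.
Step 2: advance 1 -> fork_pos = 14 + 1 = 15.
Step 3: advance 2 -> fork_pos = 15 + 2 = 17.
Step 4: advance 3 -> fork_pos = 17 + 3 = 20.
Step 5: advance 10 -> fork_pos = 20 + 10 = 30.
Unwound prefix: template[0:30] = GCATGAACTTATTACTTATGATGAGAAGAG
Complement it base by base (A<->T, C<->G), keeping left-to-right order:
  [0:5] GCATG -> CGTAC
  [5:10] AACTT -> TTGAA
  [10:15] ATTAC -> TAATG
  [15:20] TTATG -> AATAC
  [20:25] ATGAG -> TACTC
  [25:30] AAGAG -> TTCTC
Concatenate: CGTACTTGAATAATGAATACTACTCTTCTC (length 30; written aligned with the template, i.e. 3'->5').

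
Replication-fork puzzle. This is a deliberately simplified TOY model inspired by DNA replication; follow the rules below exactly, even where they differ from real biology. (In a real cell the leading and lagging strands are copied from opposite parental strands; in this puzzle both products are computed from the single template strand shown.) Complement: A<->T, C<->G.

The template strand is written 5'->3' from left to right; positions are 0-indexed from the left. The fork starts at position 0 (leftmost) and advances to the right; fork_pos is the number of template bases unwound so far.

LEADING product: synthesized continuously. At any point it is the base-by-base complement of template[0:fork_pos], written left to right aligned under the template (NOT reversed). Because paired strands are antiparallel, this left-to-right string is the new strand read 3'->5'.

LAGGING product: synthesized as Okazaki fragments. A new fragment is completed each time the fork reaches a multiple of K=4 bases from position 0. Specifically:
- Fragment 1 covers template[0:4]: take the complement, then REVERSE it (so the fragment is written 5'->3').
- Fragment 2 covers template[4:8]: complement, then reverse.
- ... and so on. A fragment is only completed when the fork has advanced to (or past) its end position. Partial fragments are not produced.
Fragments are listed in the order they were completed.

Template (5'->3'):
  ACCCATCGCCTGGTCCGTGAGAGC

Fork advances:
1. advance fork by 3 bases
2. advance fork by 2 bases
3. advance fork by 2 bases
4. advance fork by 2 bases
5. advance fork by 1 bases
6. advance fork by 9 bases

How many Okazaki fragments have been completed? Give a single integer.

Step 1: advance 3 -> fork_pos = 0 + 3 = 3. Next multiple of 4 is 4 (not reached); still 0 fragment(s).
Step 2: advance 2 -> fork_pos = 3 + 2 = 5. Reached multiple(s) of 4: 4 -> fragment 1 completed (1 total).
Step 3: advance 2 -> fork_pos = 5 + 2 = 7. Next multiple of 4 is 8 (not reached); still 1 fragment(s).
Step 4: advance 2 -> fork_pos = 7 + 2 = 9. Reached multiple(s) of 4: 8 -> fragment 2 completed (2 total).
Step 5: advance 1 -> fork_pos = 9 + 1 = 10. Next multiple of 4 is 12 (not reached); still 2 fragment(s).
Step 6: advance 9 -> fork_pos = 10 + 9 = 19. Reached multiple(s) of 4: 12, 16 -> fragments 3-4 completed (4 total).
Check: final fork_pos = 19; the multiples of 4 that are <= 19 are 4..16 -> 19 // 4 = 4 completed fragment(s).

Answer: 4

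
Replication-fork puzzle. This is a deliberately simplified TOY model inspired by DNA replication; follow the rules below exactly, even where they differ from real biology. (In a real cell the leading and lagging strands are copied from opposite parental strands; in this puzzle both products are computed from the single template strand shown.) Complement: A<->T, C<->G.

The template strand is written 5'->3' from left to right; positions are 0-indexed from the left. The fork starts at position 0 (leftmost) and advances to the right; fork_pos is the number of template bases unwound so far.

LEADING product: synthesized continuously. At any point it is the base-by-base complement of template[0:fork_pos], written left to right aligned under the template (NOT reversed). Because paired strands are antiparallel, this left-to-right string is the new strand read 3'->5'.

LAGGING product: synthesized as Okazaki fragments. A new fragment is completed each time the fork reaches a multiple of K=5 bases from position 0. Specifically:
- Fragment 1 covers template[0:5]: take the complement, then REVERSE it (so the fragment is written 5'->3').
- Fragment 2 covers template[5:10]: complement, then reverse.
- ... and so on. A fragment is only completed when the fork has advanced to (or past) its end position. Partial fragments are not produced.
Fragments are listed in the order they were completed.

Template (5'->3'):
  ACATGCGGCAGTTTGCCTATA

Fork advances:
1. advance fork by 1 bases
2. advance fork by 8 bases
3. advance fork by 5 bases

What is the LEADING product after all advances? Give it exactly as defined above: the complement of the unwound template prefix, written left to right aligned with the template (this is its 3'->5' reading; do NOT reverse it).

Answer: TGTACGCCGTCAAA

Derivation:
Step 1: advance 1 -> fork_pos = 0 + 1 = 1.
Step 2: advance 8 -> fork_pos = 1 + 8 = 9.
Step 3: advance 5 -> fork_pos = 9 + 5 = 14.
Unwound prefix: template[0:14] = ACATGCGGCAGTTT
Complement it base by base (A<->T, C<->G), keeping left-to-right order:
  [0:5] ACATG -> TGTAC
  [5:10] CGGCA -> GCCGT
  [10:14] GTTT -> CAAA
Concatenate: TGTACGCCGTCAAA (length 14; written aligned with the template, i.e. 3'->5').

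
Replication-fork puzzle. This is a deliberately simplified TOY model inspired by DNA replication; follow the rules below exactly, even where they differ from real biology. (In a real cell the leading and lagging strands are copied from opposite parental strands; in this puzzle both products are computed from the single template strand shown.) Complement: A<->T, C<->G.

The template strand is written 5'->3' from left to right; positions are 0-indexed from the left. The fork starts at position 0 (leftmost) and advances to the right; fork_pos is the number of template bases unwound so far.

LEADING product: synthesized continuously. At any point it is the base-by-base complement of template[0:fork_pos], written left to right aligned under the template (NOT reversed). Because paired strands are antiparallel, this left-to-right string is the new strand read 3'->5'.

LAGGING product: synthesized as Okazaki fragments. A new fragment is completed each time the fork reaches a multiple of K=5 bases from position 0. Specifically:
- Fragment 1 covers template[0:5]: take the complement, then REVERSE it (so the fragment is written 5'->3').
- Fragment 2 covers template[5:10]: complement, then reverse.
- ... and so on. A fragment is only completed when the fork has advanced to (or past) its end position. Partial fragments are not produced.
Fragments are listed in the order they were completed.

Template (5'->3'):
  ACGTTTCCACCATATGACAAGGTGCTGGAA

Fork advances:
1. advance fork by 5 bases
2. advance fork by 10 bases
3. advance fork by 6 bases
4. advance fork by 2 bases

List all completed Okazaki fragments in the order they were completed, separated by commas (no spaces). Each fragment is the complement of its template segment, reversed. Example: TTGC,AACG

Step 1: advance 5 -> fork_pos = 0 + 5 = 5. Reached multiple(s) of 5: 5 -> fragment 1 completed (1 total).
Step 2: advance 10 -> fork_pos = 5 + 10 = 15. Reached multiple(s) of 5: 10, 15 -> fragments 2-3 completed (3 total).
Step 3: advance 6 -> fork_pos = 15 + 6 = 21. Reached multiple(s) of 5: 20 -> fragment 4 completed (4 total).
Step 4: advance 2 -> fork_pos = 21 + 2 = 23. Next multiple of 5 is 25 (not reached); still 4 fragment(s).
Final fork_pos = 23, so 4 fragment(s) are complete. Build each: template segment -> complement -> reverse.
Fragment 1: template[0:5] = ACGTT -> complement TGCAA -> reversed AACGT
Fragment 2: template[5:10] = TCCAC -> complement AGGTG -> reversed GTGGA
Fragment 3: template[10:15] = CATAT -> complement GTATA -> reversed ATATG
Fragment 4: template[15:20] = GACAA -> complement CTGTT -> reversed TTGTC

Answer: AACGT,GTGGA,ATATG,TTGTC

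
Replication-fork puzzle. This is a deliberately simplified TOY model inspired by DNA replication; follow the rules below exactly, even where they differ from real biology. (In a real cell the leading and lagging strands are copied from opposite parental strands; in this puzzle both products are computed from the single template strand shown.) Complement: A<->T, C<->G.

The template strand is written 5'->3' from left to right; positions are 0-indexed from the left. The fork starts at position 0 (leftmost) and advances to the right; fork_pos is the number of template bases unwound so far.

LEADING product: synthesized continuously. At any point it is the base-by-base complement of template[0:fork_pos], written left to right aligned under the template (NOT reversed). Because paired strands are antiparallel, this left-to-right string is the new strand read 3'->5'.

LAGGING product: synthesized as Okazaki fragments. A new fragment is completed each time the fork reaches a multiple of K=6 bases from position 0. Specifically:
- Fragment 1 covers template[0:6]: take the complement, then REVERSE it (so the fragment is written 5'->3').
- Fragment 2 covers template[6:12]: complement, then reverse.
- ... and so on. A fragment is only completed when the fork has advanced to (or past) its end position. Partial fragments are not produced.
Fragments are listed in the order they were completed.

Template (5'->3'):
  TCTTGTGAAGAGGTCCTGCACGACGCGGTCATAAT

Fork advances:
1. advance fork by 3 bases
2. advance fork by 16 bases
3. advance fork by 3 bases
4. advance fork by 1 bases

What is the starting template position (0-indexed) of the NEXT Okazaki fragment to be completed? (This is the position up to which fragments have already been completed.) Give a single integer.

Step 1: advance 3 -> fork_pos = 0 + 3 = 3. Next multiple of 6 is 6 (not reached); still 0 fragment(s).
Step 2: advance 16 -> fork_pos = 3 + 16 = 19. Reached multiple(s) of 6: 6, 12, 18 -> fragments 1-3 completed (3 total).
Step 3: advance 3 -> fork_pos = 19 + 3 = 22. Next multiple of 6 is 24 (not reached); still 3 fragment(s).
Step 4: advance 1 -> fork_pos = 22 + 1 = 23. Next multiple of 6 is 24 (not reached); still 3 fragment(s).
3 fragment(s) completed, covering template[0:18] (3 x 6 = 18). The next fragment, fragment 4, covers template[18:24], so it starts at position 18.

Answer: 18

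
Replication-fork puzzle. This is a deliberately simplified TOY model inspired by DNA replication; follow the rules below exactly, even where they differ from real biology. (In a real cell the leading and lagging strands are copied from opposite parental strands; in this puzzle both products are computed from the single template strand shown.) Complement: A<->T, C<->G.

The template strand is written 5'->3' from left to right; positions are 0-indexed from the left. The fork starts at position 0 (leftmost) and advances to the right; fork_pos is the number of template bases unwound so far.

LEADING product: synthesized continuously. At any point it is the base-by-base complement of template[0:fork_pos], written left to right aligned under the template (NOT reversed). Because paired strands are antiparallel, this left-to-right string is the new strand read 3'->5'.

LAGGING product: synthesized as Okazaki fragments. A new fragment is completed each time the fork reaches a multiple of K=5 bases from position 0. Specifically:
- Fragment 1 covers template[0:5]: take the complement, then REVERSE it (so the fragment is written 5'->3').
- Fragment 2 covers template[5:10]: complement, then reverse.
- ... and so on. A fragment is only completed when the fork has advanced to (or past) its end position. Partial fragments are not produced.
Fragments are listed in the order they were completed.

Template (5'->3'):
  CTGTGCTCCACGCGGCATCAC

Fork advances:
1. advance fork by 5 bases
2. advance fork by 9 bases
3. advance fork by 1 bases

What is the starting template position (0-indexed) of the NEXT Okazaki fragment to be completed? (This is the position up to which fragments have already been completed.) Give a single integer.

Step 1: advance 5 -> fork_pos = 0 + 5 = 5. Reached multiple(s) of 5: 5 -> fragment 1 completed (1 total).
Step 2: advance 9 -> fork_pos = 5 + 9 = 14. Reached multiple(s) of 5: 10 -> fragment 2 completed (2 total).
Step 3: advance 1 -> fork_pos = 14 + 1 = 15. Reached multiple(s) of 5: 15 -> fragment 3 completed (3 total).
3 fragment(s) completed, covering template[0:15] (3 x 5 = 15). The next fragment, fragment 4, covers template[15:20], so it starts at position 15.

Answer: 15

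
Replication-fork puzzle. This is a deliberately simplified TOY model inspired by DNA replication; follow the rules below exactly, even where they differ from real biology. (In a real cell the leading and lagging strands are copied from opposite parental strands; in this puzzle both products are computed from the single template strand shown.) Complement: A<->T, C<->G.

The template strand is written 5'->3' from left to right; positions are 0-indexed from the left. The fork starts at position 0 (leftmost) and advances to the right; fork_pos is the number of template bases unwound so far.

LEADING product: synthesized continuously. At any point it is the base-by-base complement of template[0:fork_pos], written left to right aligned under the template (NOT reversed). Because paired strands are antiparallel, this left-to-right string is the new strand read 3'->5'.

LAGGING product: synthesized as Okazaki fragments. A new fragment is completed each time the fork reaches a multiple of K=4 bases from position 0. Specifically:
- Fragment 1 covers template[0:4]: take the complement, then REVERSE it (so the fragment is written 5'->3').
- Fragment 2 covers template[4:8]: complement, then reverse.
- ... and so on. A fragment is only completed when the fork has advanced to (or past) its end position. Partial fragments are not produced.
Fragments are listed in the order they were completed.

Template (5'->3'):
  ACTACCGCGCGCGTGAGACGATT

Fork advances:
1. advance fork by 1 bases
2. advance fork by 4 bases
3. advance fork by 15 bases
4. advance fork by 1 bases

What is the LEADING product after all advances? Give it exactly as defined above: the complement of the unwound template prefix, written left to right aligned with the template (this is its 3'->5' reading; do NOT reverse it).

Step 1: advance 1 -> fork_pos = 0 + 1 = 1.
Step 2: advance 4 -> fork_pos = 1 + 4 = 5.
Step 3: advance 15 -> fork_pos = 5 + 15 = 20.
Step 4: advance 1 -> fork_pos = 20 + 1 = 21.
Unwound prefix: template[0:21] = ACTACCGCGCGCGTGAGACGA
Complement it base by base (A<->T, C<->G), keeping left-to-right order:
  [0:5] ACTAC -> TGATG
  [5:10] CGCGC -> GCGCG
  [10:15] GCGTG -> CGCAC
  [15:20] AGACG -> TCTGC
  [20:21] A -> T
Concatenate: TGATGGCGCGCGCACTCTGCT (length 21; written aligned with the template, i.e. 3'->5').

Answer: TGATGGCGCGCGCACTCTGCT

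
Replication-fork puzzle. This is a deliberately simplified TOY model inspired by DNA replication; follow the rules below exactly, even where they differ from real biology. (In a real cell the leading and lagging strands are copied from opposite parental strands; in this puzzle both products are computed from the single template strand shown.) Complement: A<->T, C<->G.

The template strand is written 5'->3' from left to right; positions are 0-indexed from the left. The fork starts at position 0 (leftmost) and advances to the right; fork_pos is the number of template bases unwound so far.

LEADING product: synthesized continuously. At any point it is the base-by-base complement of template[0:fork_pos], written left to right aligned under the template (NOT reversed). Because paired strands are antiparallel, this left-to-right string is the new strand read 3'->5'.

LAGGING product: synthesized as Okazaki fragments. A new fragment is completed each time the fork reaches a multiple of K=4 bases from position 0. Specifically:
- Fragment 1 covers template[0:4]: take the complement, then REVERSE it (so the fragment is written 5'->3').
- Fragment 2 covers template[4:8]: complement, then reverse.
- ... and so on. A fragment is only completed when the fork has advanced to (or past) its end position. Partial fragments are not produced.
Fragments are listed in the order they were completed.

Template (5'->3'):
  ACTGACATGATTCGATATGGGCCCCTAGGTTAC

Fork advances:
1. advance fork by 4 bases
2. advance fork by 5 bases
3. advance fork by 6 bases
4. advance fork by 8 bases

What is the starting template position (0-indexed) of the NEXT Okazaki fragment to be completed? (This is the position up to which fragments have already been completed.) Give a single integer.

Answer: 20

Derivation:
Step 1: advance 4 -> fork_pos = 0 + 4 = 4. Reached multiple(s) of 4: 4 -> fragment 1 completed (1 total).
Step 2: advance 5 -> fork_pos = 4 + 5 = 9. Reached multiple(s) of 4: 8 -> fragment 2 completed (2 total).
Step 3: advance 6 -> fork_pos = 9 + 6 = 15. Reached multiple(s) of 4: 12 -> fragment 3 completed (3 total).
Step 4: advance 8 -> fork_pos = 15 + 8 = 23. Reached multiple(s) of 4: 16, 20 -> fragments 4-5 completed (5 total).
5 fragment(s) completed, covering template[0:20] (5 x 4 = 20). The next fragment, fragment 6, covers template[20:24], so it starts at position 20.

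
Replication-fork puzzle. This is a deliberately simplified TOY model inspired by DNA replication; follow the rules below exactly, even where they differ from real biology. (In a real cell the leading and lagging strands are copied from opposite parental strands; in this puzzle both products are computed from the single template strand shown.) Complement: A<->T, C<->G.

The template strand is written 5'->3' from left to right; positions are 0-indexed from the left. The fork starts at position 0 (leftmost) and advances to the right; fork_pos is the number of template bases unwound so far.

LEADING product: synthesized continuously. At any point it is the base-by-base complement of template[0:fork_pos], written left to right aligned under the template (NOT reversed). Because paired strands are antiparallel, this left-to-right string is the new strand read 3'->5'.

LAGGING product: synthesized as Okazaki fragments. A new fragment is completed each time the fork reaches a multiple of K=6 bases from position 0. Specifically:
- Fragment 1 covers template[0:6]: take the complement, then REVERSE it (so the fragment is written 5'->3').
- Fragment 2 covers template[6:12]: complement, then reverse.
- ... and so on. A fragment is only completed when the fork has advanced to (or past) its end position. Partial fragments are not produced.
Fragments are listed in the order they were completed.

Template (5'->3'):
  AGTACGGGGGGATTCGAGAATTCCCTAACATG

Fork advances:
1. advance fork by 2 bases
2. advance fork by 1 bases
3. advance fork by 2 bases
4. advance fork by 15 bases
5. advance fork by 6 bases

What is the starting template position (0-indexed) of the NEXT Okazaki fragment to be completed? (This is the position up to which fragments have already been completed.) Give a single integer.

Step 1: advance 2 -> fork_pos = 0 + 2 = 2. Next multiple of 6 is 6 (not reached); still 0 fragment(s).
Step 2: advance 1 -> fork_pos = 2 + 1 = 3. Next multiple of 6 is 6 (not reached); still 0 fragment(s).
Step 3: advance 2 -> fork_pos = 3 + 2 = 5. Next multiple of 6 is 6 (not reached); still 0 fragment(s).
Step 4: advance 15 -> fork_pos = 5 + 15 = 20. Reached multiple(s) of 6: 6, 12, 18 -> fragments 1-3 completed (3 total).
Step 5: advance 6 -> fork_pos = 20 + 6 = 26. Reached multiple(s) of 6: 24 -> fragment 4 completed (4 total).
4 fragment(s) completed, covering template[0:24] (4 x 6 = 24). The next fragment, fragment 5, covers template[24:30], so it starts at position 24.

Answer: 24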